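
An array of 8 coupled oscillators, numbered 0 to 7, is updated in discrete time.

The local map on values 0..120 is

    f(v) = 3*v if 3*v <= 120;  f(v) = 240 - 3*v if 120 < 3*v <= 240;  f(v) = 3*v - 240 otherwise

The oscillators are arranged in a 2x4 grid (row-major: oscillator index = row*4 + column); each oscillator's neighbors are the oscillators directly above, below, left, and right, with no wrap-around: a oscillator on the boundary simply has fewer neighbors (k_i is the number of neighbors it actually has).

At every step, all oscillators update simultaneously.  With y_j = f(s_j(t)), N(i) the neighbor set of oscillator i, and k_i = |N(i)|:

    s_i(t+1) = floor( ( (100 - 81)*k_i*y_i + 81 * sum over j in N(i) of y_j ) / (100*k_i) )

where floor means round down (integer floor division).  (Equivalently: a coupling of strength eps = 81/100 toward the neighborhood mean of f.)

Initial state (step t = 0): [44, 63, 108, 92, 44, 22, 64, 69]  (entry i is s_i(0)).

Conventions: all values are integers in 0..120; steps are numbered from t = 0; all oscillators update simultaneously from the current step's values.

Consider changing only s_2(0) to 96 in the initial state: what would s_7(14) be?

Simulating step by step:
t=0: [44, 63, 96, 92, 44, 22, 64, 69]
t=1: [84, 69, 45, 39, 90, 68, 48, 40]
t=2: [27, 47, 86, 113, 25, 49, 88, 109]
t=3: [85, 70, 63, 61, 84, 71, 58, 66]
t=4: [19, 30, 51, 48, 19, 34, 44, 57]
t=5: [70, 83, 95, 81, 75, 88, 90, 95]
t=6: [15, 28, 19, 37, 24, 19, 36, 21]
t=7: [71, 58, 92, 69, 54, 82, 68, 100]
t=8: [63, 31, 43, 45, 28, 49, 34, 39]
t=9: [81, 86, 102, 112, 74, 93, 106, 106]
t=10: [15, 32, 64, 76, 20, 38, 64, 85]
t=11: [71, 74, 51, 27, 75, 76, 56, 27]
t=12: [18, 37, 62, 83, 18, 30, 62, 77]
t=13: [77, 74, 57, 27, 68, 76, 51, 27]
t=14: [23, 27, 63, 76, 15, 40, 60, 83]

Answer: s_7(14) = 83
Key observation: This trace re-runs the system from the modified initial state.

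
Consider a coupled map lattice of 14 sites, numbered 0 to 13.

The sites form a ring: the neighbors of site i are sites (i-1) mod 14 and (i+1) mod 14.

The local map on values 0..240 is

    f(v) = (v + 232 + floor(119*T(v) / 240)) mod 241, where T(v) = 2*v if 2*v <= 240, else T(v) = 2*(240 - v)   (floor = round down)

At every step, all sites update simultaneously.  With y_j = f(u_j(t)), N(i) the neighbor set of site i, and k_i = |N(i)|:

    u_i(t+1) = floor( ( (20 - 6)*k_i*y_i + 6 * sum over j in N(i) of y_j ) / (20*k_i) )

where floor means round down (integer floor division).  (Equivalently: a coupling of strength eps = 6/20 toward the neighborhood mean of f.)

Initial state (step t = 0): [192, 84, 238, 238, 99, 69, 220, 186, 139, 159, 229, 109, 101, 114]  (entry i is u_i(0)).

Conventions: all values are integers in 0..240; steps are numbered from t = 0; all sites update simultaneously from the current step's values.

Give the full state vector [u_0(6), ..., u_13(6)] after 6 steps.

Simulating step by step:
t=0: [192, 84, 238, 238, 99, 69, 220, 186, 139, 159, 229, 109, 101, 114]
t=1: [217, 179, 219, 223, 185, 152, 214, 230, 230, 230, 226, 208, 198, 215]
t=2: [230, 230, 230, 230, 230, 230, 230, 230, 230, 230, 230, 230, 230, 230]
t=3: [230, 230, 230, 230, 230, 230, 230, 230, 230, 230, 230, 230, 230, 230]
t=4: [230, 230, 230, 230, 230, 230, 230, 230, 230, 230, 230, 230, 230, 230]
t=5: [230, 230, 230, 230, 230, 230, 230, 230, 230, 230, 230, 230, 230, 230]
t=6: [230, 230, 230, 230, 230, 230, 230, 230, 230, 230, 230, 230, 230, 230]

Answer: [230, 230, 230, 230, 230, 230, 230, 230, 230, 230, 230, 230, 230, 230]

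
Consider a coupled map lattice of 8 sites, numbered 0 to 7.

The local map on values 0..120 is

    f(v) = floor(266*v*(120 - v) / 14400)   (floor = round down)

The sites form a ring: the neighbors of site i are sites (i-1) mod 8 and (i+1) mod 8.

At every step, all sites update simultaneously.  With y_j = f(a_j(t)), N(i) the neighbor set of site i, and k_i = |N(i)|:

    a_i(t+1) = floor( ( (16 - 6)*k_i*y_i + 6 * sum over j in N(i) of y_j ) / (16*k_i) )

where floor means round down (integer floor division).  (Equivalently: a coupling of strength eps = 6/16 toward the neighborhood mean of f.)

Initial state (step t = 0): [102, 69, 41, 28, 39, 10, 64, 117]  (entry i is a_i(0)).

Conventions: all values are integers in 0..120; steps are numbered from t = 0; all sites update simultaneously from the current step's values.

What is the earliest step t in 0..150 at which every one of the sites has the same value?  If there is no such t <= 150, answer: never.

Simulating step by step:
t=0: [102, 69, 41, 28, 39, 10, 64, 117]  (not all equal)
t=1: [33, 57, 57, 51, 48, 35, 46, 22]  (not all equal)
t=2: [52, 63, 65, 64, 61, 57, 56, 45]  (not all equal)
t=3: [64, 65, 66, 66, 66, 66, 65, 63]  (not all equal)
t=4: [66, 65, 65, 65, 65, 65, 65, 66]  (not all equal)
t=5: [65, 65, 66, 66, 66, 66, 65, 65]  (not all equal)
t=6: [66, 65, 65, 65, 65, 65, 65, 66]  (not all equal)

Answer: never
Key observation: The state at step 4 reappears at step 6 — the system is in a cycle of period 2 from step 4 on.  No step 0..6 is synchronized, and the cycle repeats forever, so no step up to 150 (or ever) has all sites equal.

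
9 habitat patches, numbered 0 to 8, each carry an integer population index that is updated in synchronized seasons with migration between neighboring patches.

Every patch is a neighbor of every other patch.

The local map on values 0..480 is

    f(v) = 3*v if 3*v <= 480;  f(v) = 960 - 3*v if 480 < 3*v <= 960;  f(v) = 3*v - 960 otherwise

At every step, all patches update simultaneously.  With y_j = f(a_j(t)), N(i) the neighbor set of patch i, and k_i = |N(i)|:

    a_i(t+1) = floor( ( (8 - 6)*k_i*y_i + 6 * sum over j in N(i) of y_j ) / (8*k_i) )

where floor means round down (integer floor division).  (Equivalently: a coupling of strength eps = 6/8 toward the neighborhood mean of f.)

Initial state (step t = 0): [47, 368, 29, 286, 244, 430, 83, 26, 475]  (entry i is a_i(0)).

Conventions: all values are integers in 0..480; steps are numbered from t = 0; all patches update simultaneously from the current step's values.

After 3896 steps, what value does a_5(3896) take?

Simulating step by step:
t=0: [47, 368, 29, 286, 244, 430, 83, 26, 475]
t=1: [193, 193, 184, 186, 206, 222, 209, 183, 243]
t=2: [357, 357, 362, 361, 351, 344, 350, 362, 334]
t=3: [101, 101, 103, 103, 98, 95, 97, 103, 90]
t=4: [297, 297, 298, 298, 296, 295, 296, 298, 292]
t=5: [70, 70, 70, 70, 71, 71, 71, 70, 73]
t=6: [211, 211, 211, 211, 212, 212, 212, 211, 213]
t=7: [325, 325, 325, 325, 325, 325, 325, 325, 324]
t=8: [14, 14, 14, 14, 14, 14, 14, 14, 14]
t=9: [42, 42, 42, 42, 42, 42, 42, 42, 42]
t=10: [126, 126, 126, 126, 126, 126, 126, 126, 126]
t=11: [378, 378, 378, 378, 378, 378, 378, 378, 378]
t=12: [174, 174, 174, 174, 174, 174, 174, 174, 174]
t=13: [438, 438, 438, 438, 438, 438, 438, 438, 438]
t=14: [354, 354, 354, 354, 354, 354, 354, 354, 354]
t=15: [102, 102, 102, 102, 102, 102, 102, 102, 102]
t=16: [306, 306, 306, 306, 306, 306, 306, 306, 306]
t=17: [42, 42, 42, 42, 42, 42, 42, 42, 42]

Answer: a_5(3896) = 306
Key observation: The state at step 9, [42, 42, 42, 42, 42, 42, 42, 42, 42], reappears at step 17: the system is in a cycle of period 8 from step 9 on.  Therefore the state at step 3896 equals the state at step 9 + ((3896 - 9) mod 8) = 16, which is [306, 306, 306, 306, 306, 306, 306, 306, 306].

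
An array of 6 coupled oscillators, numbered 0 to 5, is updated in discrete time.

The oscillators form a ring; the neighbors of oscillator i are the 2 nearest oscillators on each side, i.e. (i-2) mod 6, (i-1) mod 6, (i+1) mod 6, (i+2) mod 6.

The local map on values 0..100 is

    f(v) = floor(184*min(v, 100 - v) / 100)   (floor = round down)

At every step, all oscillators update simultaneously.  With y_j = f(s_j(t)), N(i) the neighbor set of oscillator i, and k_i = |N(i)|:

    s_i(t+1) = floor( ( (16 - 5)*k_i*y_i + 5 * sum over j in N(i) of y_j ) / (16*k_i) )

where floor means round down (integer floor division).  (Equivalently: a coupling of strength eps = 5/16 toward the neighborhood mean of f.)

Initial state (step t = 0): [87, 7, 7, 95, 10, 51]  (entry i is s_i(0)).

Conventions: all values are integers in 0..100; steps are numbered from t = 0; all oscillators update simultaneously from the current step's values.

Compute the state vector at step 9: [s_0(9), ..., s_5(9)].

Answer: [84, 86, 64, 76, 86, 83]

Derivation:
t=0: [87, 7, 7, 95, 10, 51]
t=1: [26, 18, 13, 16, 22, 66]
t=2: [44, 35, 27, 32, 40, 54]
t=3: [76, 65, 55, 60, 71, 79]
t=4: [48, 62, 74, 68, 54, 44]
t=5: [82, 68, 55, 61, 79, 78]
t=6: [39, 57, 72, 65, 43, 43]
t=7: [71, 75, 57, 66, 75, 77]
t=8: [53, 50, 70, 59, 50, 45]
t=9: [84, 86, 64, 76, 86, 83]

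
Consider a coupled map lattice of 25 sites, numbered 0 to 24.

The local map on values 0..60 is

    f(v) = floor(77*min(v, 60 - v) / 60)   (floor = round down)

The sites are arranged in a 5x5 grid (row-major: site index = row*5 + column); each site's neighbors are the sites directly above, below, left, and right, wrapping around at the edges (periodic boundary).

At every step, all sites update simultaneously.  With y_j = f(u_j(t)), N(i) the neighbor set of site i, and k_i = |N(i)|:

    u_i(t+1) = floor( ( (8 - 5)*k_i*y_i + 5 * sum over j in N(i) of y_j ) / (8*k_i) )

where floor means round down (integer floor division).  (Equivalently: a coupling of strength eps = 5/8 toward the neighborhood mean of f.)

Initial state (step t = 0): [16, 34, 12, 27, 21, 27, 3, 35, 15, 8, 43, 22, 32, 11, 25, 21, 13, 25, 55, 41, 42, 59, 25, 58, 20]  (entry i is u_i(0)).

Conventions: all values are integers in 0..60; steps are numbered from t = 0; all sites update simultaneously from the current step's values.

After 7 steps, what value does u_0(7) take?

Simulating step by step:
t=0: [16, 34, 12, 27, 21, 27, 3, 35, 15, 8, 43, 22, 32, 11, 25, 21, 13, 25, 55, 41, 42, 59, 25, 58, 20]
t=1: [25, 18, 26, 22, 23, 21, 20, 23, 21, 21, 26, 22, 29, 19, 22, 22, 19, 25, 13, 22, 19, 16, 19, 15, 21]
t=2: [27, 25, 28, 27, 28, 27, 25, 29, 26, 26, 29, 29, 31, 25, 27, 27, 25, 27, 22, 25, 25, 22, 25, 21, 25]
t=3: [33, 32, 34, 32, 33, 34, 33, 35, 33, 33, 35, 35, 35, 32, 33, 33, 32, 32, 29, 32, 32, 30, 31, 29, 31]
t=4: [34, 34, 34, 34, 34, 33, 33, 32, 34, 33, 32, 32, 32, 34, 34, 34, 34, 35, 36, 35, 35, 36, 36, 36, 35]
t=5: [33, 32, 32, 32, 33, 34, 34, 34, 33, 33, 34, 34, 34, 32, 33, 33, 32, 32, 31, 32, 32, 31, 30, 30, 31]
t=6: [34, 34, 35, 35, 34, 33, 33, 33, 34, 33, 33, 33, 33, 34, 34, 34, 34, 35, 36, 35, 35, 36, 36, 37, 36]
t=7: [33, 32, 32, 31, 32, 33, 33, 33, 33, 33, 33, 33, 33, 32, 33, 32, 32, 31, 30, 31, 31, 31, 30, 29, 30]

Answer: u_0(7) = 33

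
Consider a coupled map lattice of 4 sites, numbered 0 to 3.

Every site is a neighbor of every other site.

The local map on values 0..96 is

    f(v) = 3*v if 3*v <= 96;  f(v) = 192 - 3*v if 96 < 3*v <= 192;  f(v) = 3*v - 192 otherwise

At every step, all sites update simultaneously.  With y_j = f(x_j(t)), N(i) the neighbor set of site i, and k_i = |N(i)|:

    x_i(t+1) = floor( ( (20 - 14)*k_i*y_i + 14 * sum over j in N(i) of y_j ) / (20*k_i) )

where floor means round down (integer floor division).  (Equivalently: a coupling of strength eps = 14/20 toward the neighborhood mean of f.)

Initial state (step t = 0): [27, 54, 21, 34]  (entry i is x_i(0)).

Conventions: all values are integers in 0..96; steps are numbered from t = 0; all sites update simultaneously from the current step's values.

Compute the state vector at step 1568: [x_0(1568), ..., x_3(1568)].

Answer: [48, 48, 48, 48]
Key observation: The state at step 4, [48, 48, 48, 48], reappears at step 5: the system is in a cycle of period 1 from step 4 on.  Therefore the state at step 1568 equals the state at step 4 + ((1568 - 4) mod 1) = 4, which is [48, 48, 48, 48].

Derivation:
t=0: [27, 54, 21, 34]
t=1: [67, 63, 65, 67]
t=2: [6, 5, 5, 6]
t=3: [16, 16, 16, 16]
t=4: [48, 48, 48, 48]
t=5: [48, 48, 48, 48]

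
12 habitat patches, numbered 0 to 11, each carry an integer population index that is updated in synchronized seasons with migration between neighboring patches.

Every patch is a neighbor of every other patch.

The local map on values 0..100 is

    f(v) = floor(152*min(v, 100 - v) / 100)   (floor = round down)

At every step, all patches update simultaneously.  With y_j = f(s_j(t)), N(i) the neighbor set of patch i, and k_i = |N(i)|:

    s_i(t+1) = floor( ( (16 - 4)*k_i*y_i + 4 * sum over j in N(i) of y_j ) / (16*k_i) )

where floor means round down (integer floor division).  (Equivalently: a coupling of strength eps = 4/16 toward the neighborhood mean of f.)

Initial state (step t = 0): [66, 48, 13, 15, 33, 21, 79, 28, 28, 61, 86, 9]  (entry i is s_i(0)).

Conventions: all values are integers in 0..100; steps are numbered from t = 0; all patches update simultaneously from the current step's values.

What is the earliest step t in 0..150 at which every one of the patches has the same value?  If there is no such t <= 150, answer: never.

Simulating step by step:
t=0: [66, 48, 13, 15, 33, 21, 79, 28, 28, 61, 86, 9]  (not all equal)
t=1: [47, 62, 24, 26, 46, 32, 32, 40, 40, 53, 25, 19]  (not all equal)
t=2: [65, 55, 40, 42, 64, 49, 49, 57, 57, 65, 41, 34]  (not all equal)
t=3: [55, 66, 60, 62, 56, 70, 70, 64, 64, 55, 61, 53]  (not all equal)
t=4: [65, 52, 59, 57, 63, 48, 48, 55, 55, 65, 58, 67]  (not all equal)
t=5: [55, 69, 62, 64, 57, 69, 69, 66, 66, 55, 62, 53]  (not all equal)
t=6: [64, 49, 56, 54, 62, 49, 49, 52, 52, 64, 56, 67]  (not all equal)
t=7: [57, 71, 65, 67, 59, 71, 71, 70, 70, 57, 65, 54]  (not all equal)
t=8: [61, 46, 53, 50, 59, 46, 46, 47, 47, 61, 53, 64]  (not all equal)
t=9: [61, 68, 69, 73, 63, 68, 68, 69, 69, 61, 69, 57]  (not all equal)
t=10: [56, 48, 48, 43, 54, 48, 48, 48, 48, 56, 48, 61]  (not all equal)
t=11: [66, 71, 71, 66, 69, 71, 71, 71, 71, 66, 71, 61]  (not all equal)
t=12: [49, 44, 44, 49, 47, 44, 44, 44, 44, 49, 44, 55]  (not all equal)
t=13: [72, 66, 66, 72, 70, 66, 66, 66, 66, 72, 66, 68]  (not all equal)
t=14: [43, 50, 50, 43, 45, 50, 50, 50, 50, 43, 50, 48]  (not all equal)
t=15: [66, 74, 74, 66, 69, 74, 74, 74, 74, 66, 74, 72]  (not all equal)
t=16: [48, 40, 40, 48, 45, 40, 40, 40, 40, 48, 40, 42]  (not all equal)
t=17: [69, 61, 61, 69, 66, 61, 61, 61, 61, 69, 61, 63]  (not all equal)
t=18: [49, 57, 57, 49, 52, 57, 57, 57, 57, 49, 57, 55]  (not all equal)
t=19: [72, 65, 65, 72, 70, 65, 65, 65, 65, 72, 65, 68]  (not all equal)
t=20: [43, 51, 51, 43, 46, 51, 51, 51, 51, 43, 51, 48]  (not all equal)
t=21: [66, 73, 73, 66, 69, 73, 73, 73, 73, 66, 73, 71]  (not all equal)
t=22: [49, 41, 41, 49, 46, 41, 41, 41, 41, 49, 41, 44]  (not all equal)
t=23: [71, 63, 63, 71, 68, 63, 63, 63, 63, 71, 63, 65]  (not all equal)
t=24: [46, 54, 54, 46, 49, 54, 54, 54, 54, 46, 54, 52]  (not all equal)
t=25: [69, 69, 69, 69, 72, 69, 69, 69, 69, 69, 69, 71]  (not all equal)
t=26: [46, 46, 46, 46, 43, 46, 46, 46, 46, 46, 46, 44]  (not all equal)
t=27: [68, 68, 68, 68, 65, 68, 68, 68, 68, 68, 68, 66]  (not all equal)
t=28: [48, 48, 48, 48, 51, 48, 48, 48, 48, 48, 48, 50]  (not all equal)
t=29: [72, 72, 72, 72, 73, 72, 72, 72, 72, 72, 72, 75]  (not all equal)
t=30: [41, 41, 41, 41, 41, 41, 41, 41, 41, 41, 41, 38]  (not all equal)
t=31: [61, 61, 61, 61, 61, 61, 61, 61, 61, 61, 61, 58]  (not all equal)
t=32: [59, 59, 59, 59, 59, 59, 59, 59, 59, 59, 59, 62]  (not all equal)
t=33: [61, 61, 61, 61, 61, 61, 61, 61, 61, 61, 61, 58]  (not all equal)

Answer: never
Key observation: The state at step 31 reappears at step 33 — the system is in a cycle of period 2 from step 31 on.  No step 0..33 is synchronized, and the cycle repeats forever, so no step up to 150 (or ever) has all patches equal.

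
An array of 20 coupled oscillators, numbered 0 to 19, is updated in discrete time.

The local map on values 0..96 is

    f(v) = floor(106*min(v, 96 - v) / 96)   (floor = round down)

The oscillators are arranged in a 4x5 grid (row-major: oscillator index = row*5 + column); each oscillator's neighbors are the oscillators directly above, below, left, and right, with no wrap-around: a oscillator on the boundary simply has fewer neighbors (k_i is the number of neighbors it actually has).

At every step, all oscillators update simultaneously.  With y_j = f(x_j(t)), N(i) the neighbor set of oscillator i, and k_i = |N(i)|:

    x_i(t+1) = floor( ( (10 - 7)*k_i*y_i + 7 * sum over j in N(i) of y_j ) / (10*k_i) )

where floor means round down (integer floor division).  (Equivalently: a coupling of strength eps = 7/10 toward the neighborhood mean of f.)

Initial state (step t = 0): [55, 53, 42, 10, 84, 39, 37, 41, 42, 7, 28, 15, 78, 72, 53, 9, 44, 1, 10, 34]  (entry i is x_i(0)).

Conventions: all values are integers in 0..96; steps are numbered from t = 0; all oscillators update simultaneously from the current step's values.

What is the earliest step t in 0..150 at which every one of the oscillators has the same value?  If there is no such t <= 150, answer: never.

Simulating step by step:
t=0: [55, 53, 42, 10, 84, 39, 37, 41, 42, 7, 28, 15, 78, 72, 53, 9, 44, 1, 10, 34]  (not all equal)
t=1: [45, 44, 37, 27, 10, 39, 38, 39, 29, 26, 24, 28, 21, 29, 30, 30, 20, 18, 18, 31]  (not all equal)
t=2: [46, 44, 40, 28, 23, 39, 41, 36, 32, 26, 32, 28, 28, 28, 31, 26, 25, 20, 25, 28]  (not all equal)
t=3: [46, 46, 40, 33, 27, 43, 41, 38, 32, 30, 34, 32, 30, 31, 30, 30, 26, 26, 27, 30]  (not all equal)
t=4: [48, 47, 42, 36, 32, 44, 43, 39, 35, 32, 37, 35, 34, 32, 33, 32, 30, 29, 30, 31]  (not all equal)
t=5: [50, 49, 44, 39, 36, 47, 45, 42, 38, 35, 40, 38, 37, 35, 35, 36, 34, 33, 33, 34]  (not all equal)
t=6: [50, 49, 47, 42, 40, 48, 47, 44, 41, 38, 43, 42, 40, 38, 37, 40, 38, 37, 36, 37]  (not all equal)
t=7: [51, 50, 49, 46, 43, 50, 49, 47, 44, 42, 47, 45, 43, 41, 40, 44, 42, 40, 39, 39]  (not all equal)
t=8: [49, 50, 50, 49, 47, 50, 50, 49, 48, 46, 49, 48, 47, 45, 44, 48, 46, 44, 43, 43]  (not all equal)
t=9: [50, 50, 50, 51, 50, 50, 50, 51, 51, 50, 51, 51, 50, 49, 48, 51, 50, 48, 47, 47]  (not all equal)
t=10: [50, 50, 49, 49, 49, 49, 49, 49, 49, 50, 49, 49, 50, 50, 51, 49, 50, 51, 51, 51]  (not all equal)
t=11: [50, 50, 50, 51, 50, 50, 50, 50, 50, 50, 51, 50, 50, 49, 49, 50, 50, 49, 49, 49]  (not all equal)
t=12: [50, 50, 49, 49, 49, 49, 50, 50, 50, 50, 49, 49, 50, 50, 50, 49, 50, 50, 51, 51]  (not all equal)
t=13: [50, 50, 50, 50, 50, 50, 50, 50, 50, 50, 51, 50, 50, 49, 49, 50, 50, 49, 49, 49]  (not all equal)
t=14: [50, 50, 50, 50, 50, 49, 50, 50, 50, 50, 49, 49, 50, 50, 50, 49, 50, 50, 51, 51]  (not all equal)
t=15: [50, 50, 50, 50, 50, 50, 50, 50, 50, 50, 51, 50, 50, 49, 49, 50, 50, 49, 49, 49]  (not all equal)

Answer: never
Key observation: The state at step 13 reappears at step 15 — the system is in a cycle of period 2 from step 13 on.  No step 0..15 is synchronized, and the cycle repeats forever, so no step up to 150 (or ever) has all oscillators equal.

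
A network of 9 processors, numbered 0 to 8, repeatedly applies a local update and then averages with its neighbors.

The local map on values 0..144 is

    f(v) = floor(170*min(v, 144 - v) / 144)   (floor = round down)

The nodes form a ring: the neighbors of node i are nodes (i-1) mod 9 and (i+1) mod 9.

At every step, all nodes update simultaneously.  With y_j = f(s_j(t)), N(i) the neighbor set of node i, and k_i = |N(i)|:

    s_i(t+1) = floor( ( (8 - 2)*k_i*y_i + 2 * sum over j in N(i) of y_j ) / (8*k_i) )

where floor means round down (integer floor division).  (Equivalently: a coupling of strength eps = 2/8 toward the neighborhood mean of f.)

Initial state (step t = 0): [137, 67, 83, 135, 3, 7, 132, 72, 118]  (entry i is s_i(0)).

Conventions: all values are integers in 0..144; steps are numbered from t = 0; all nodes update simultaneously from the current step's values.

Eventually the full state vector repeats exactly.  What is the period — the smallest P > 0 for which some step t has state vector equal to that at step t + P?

Answer: 2
Key observation: The state at step 11, [75, 78, 76, 76, 79, 81, 80, 76, 73], reappears at step 13 — and no state repeats earlier — so the cycle the system enters has period 2.

Derivation:
t=0: [137, 67, 83, 135, 3, 7, 132, 72, 118]
t=1: [19, 69, 65, 16, 4, 8, 22, 69, 34]
t=2: [31, 73, 69, 23, 6, 10, 30, 68, 42]
t=3: [43, 76, 74, 31, 10, 13, 37, 70, 51]
t=4: [55, 76, 76, 38, 14, 18, 44, 74, 61]
t=5: [67, 78, 75, 45, 20, 24, 51, 76, 72]
t=6: [79, 77, 77, 52, 27, 31, 58, 78, 83]
t=7: [75, 78, 76, 59, 35, 39, 65, 75, 73]
t=8: [80, 77, 78, 66, 45, 49, 72, 80, 82]
t=9: [75, 78, 77, 74, 56, 60, 80, 76, 73]
t=10: [80, 77, 79, 79, 68, 70, 75, 79, 82]
t=11: [75, 78, 76, 76, 79, 81, 80, 76, 73]
t=12: [80, 77, 79, 79, 76, 74, 75, 79, 82]
t=13: [75, 78, 76, 76, 79, 81, 80, 76, 73]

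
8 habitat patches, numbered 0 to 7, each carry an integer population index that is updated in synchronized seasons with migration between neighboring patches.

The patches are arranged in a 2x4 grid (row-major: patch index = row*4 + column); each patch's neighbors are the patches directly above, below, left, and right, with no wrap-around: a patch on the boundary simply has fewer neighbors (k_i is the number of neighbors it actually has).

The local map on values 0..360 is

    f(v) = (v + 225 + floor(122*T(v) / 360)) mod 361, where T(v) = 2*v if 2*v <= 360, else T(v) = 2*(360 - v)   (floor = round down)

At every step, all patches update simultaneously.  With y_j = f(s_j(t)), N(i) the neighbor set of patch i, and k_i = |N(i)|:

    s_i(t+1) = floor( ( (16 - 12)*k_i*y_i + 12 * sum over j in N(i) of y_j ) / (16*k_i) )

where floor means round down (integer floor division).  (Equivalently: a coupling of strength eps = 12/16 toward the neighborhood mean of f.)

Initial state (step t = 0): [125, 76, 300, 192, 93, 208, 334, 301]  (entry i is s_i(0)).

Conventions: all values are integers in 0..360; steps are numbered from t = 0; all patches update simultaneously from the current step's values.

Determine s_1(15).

Simulating step by step:
t=0: [125, 76, 300, 192, 93, 208, 334, 301]
t=1: [157, 201, 235, 195, 98, 190, 199, 195]
t=2: [106, 162, 174, 174, 118, 135, 173, 170]
t=3: [83, 105, 149, 152, 64, 110, 137, 153]
t=4: [140, 51, 91, 117, 102, 128, 93, 109]
t=5: [153, 125, 101, 38, 74, 110, 40, 41]
t=6: [188, 68, 171, 194, 150, 190, 166, 290]
t=7: [212, 206, 200, 174, 155, 191, 165, 167]
t=8: [155, 172, 160, 157, 160, 151, 156, 146]
t=9: [137, 131, 134, 121, 123, 131, 120, 121]
t=10: [80, 86, 75, 74, 83, 75, 75, 66]
t=11: [93, 266, 264, 344, 266, 177, 346, 345]
t=12: [149, 141, 205, 209, 115, 191, 197, 218]
t=13: [86, 139, 155, 175, 119, 124, 173, 174]
t=14: [62, 75, 133, 143, 45, 96, 126, 155]
t=15: [326, 197, 153, 104, 207, 187, 77, 97]

Answer: s_1(15) = 197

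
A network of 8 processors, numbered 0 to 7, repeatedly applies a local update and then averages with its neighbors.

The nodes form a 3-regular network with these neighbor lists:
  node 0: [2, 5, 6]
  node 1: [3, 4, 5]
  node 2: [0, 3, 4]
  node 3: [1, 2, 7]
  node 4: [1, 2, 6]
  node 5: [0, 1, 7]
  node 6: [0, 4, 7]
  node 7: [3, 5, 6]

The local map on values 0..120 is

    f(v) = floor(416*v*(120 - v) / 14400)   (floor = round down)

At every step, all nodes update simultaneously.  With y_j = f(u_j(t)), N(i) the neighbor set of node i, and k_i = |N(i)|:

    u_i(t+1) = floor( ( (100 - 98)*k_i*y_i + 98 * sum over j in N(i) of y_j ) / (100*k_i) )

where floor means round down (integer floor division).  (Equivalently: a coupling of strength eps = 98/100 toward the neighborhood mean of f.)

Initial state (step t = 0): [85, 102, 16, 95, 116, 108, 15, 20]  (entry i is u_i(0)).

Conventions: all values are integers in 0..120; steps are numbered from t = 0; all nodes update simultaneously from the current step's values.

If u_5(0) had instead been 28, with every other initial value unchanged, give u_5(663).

Answer: u_5(663) = 53
Key observation: The state at step 4, [102, 102, 102, 102, 102, 102, 102, 102], reappears at step 6: the system is in a cycle of period 2 from step 4 on.  Therefore the state at step 663 equals the state at step 4 + ((663 - 4) mod 2) = 5, which is [53, 53, 53, 53, 53, 53, 53, 53].

Derivation:
t=0: [85, 102, 16, 95, 116, 28, 15, 20]
t=1: [56, 51, 55, 52, 47, 65, 51, 62]
t=2: [102, 101, 101, 102, 101, 102, 101, 102]
t=3: [54, 53, 53, 54, 55, 53, 53, 53]
t=4: [102, 102, 102, 102, 102, 102, 102, 102]
t=5: [53, 53, 53, 53, 53, 53, 53, 53]
t=6: [102, 102, 102, 102, 102, 102, 102, 102]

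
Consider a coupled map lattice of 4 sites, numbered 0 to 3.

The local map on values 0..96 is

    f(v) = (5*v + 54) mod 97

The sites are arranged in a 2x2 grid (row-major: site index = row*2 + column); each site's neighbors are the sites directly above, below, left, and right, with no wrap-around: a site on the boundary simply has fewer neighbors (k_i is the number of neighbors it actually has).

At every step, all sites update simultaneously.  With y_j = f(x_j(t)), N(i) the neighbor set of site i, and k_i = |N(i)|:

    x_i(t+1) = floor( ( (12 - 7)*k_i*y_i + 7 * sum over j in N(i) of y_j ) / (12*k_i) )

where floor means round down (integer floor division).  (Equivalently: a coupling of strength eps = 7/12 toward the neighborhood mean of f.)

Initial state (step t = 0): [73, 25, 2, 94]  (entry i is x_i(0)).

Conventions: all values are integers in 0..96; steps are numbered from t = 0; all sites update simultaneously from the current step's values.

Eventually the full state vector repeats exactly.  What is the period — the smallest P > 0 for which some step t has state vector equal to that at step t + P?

Answer: 15
Key observation: The state at step 127, [25, 25, 61, 61], reappears at step 142 — and no state repeats earlier — so the cycle the system enters has period 15.

Derivation:
t=0: [73, 25, 2, 94]
t=1: [55, 54, 47, 58]
t=2: [53, 40, 66, 59]
t=3: [56, 50, 63, 68]
t=4: [44, 19, 46, 29]
t=5: [74, 46, 62, 43]
t=6: [62, 69, 62, 78]
t=7: [54, 42, 68, 47]
t=8: [35, 66, 39, 61]
t=9: [57, 68, 52, 71]
t=10: [28, 22, 29, 17]
t=11: [21, 40, 14, 38]
t=12: [51, 57, 43, 46]
t=13: [43, 51, 62, 73]
t=14: [57, 38, 61, 39]
t=15: [54, 50, 58, 57]
t=16: [33, 29, 45, 39]
t=17: [36, 25, 58, 49]
t=18: [56, 48, 36, 42]
t=19: [30, 34, 49, 41]
t=20: [15, 34, 25, 38]
t=21: [46, 36, 58, 53]
t=22: [64, 51, 56, 38]
t=23: [52, 46, 56, 38]
t=24: [48, 58, 39, 59]
t=25: [32, 39, 40, 55]
t=26: [41, 39, 41, 49]
t=27: [62, 44, 48, 38]
t=28: [54, 69, 37, 45]
t=29: [30, 39, 53, 51]
t=30: [28, 31, 19, 31]
t=31: [19, 10, 26, 25]
t=32: [49, 42, 75, 61]
t=33: [35, 51, 39, 60]
t=34: [35, 36, 51, 47]
t=35: [31, 54, 45, 56]
t=36: [40, 30, 52, 52]
t=37: [34, 28, 33, 19]
t=38: [19, 23, 34, 28]
t=39: [51, 45, 27, 29]
t=40: [59, 42, 45, 53]
t=41: [69, 54, 60, 56]
t=42: [32, 29, 42, 45]
t=43: [30, 32, 59, 57]
t=44: [26, 25, 41, 42]
t=45: [79, 79, 72, 72]
t=46: [50, 50, 36, 36]
t=47: [20, 20, 32, 32]
t=48: [46, 46, 30, 30]
t=49: [66, 66, 33, 33]
t=50: [73, 73, 44, 44]
t=51: [45, 45, 65, 65]
t=52: [85, 85, 87, 87]
t=53: [65, 65, 29, 29]
t=54: [63, 63, 29, 29]
t=55: [56, 56, 26, 26]
t=56: [55, 55, 74, 74]
t=57: [37, 37, 36, 36]
t=58: [43, 43, 41, 41]
t=59: [72, 72, 67, 67]
t=60: [18, 18, 8, 8]
t=61: [60, 60, 80, 80]
t=62: [63, 63, 65, 65]
t=63: [80, 80, 85, 85]
t=64: [73, 73, 83, 83]
t=65: [45, 45, 66, 66]
t=66: [87, 87, 90, 90]
t=67: [8, 8, 14, 14]
t=68: [74, 74, 46, 46]
t=69: [51, 51, 74, 74]
t=70: [23, 23, 30, 30]
t=71: [53, 53, 28, 28]
t=72: [19, 19, 8, 8]
t=73: [64, 64, 81, 81]
t=74: [79, 79, 74, 74]
t=75: [53, 53, 43, 43]
t=76: [41, 41, 61, 61]
t=77: [65, 65, 67, 67]
t=78: [62, 62, 26, 26]
t=79: [77, 77, 82, 82]
t=80: [58, 58, 68, 68]
t=81: [39, 39, 19, 19]
t=82: [54, 54, 52, 52]
t=83: [30, 30, 25, 25]
t=84: [31, 31, 61, 61]
t=85: [30, 30, 52, 52]
t=86: [13, 13, 19, 19]
t=87: [30, 30, 43, 43]
t=88: [28, 28, 56, 56]
t=89: [12, 12, 30, 30]
t=90: [14, 14, 12, 12]
t=91: [24, 24, 19, 19]
t=92: [69, 69, 59, 59]
t=93: [24, 24, 44, 44]
t=94: [77, 77, 79, 79]
t=95: [53, 53, 58, 58]
t=96: [35, 35, 45, 45]
t=97: [49, 49, 70, 70]
t=98: [10, 10, 13, 13]
t=99: [11, 11, 17, 17]
t=100: [20, 20, 33, 33]
t=101: [47, 47, 34, 34]
t=102: [76, 76, 48, 48]
t=103: [33, 33, 15, 15]
t=104: [27, 27, 29, 29]
t=105: [66, 66, 30, 30]
t=106: [68, 68, 34, 34]
t=107: [13, 13, 23, 23]
t=108: [36, 36, 57, 57]
t=109: [42, 42, 45, 45]
t=110: [74, 74, 80, 80]
t=111: [44, 44, 57, 57]
t=112: [70, 70, 57, 57]
t=113: [25, 25, 38, 38]
t=114: [72, 72, 59, 59]
t=115: [35, 35, 48, 48]
t=116: [25, 25, 12, 12]
t=117: [63, 63, 35, 35]
t=118: [65, 65, 47, 47]
t=119: [90, 90, 92, 92]
t=120: [21, 21, 26, 26]
t=121: [69, 69, 79, 79]
t=122: [25, 25, 46, 46]
t=123: [84, 84, 87, 87]
t=124: [62, 62, 27, 27]
t=125: [78, 78, 86, 86]
t=126: [67, 67, 84, 84]
t=127: [25, 25, 61, 61]
t=128: [77, 77, 72, 72]
t=129: [43, 43, 33, 33]
t=130: [60, 60, 39, 39]
t=131: [60, 60, 57, 57]
t=132: [58, 58, 52, 52]
t=133: [44, 44, 31, 31]
t=134: [61, 61, 33, 33]
t=135: [55, 55, 37, 37]
t=136: [40, 40, 42, 42]
t=137: [62, 62, 67, 67]
t=138: [52, 52, 22, 22]
t=139: [35, 35, 54, 54]
t=140: [34, 34, 33, 33]
t=141: [28, 28, 26, 26]
t=142: [25, 25, 61, 61]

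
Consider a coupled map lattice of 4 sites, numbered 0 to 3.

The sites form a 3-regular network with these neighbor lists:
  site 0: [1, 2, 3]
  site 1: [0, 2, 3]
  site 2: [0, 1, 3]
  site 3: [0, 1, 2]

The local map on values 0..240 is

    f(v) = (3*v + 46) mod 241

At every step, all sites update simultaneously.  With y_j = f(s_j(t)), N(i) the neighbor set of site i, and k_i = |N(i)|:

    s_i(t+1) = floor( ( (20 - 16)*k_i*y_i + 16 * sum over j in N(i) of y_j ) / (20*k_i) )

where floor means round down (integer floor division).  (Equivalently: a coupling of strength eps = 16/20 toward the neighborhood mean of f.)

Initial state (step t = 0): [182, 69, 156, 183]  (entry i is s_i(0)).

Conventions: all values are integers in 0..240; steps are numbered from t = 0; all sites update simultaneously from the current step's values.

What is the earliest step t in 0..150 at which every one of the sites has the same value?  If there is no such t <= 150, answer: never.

Answer: 4
Key observation: Synchronization is absorbing here: once all sites are equal they stay equal, and step 4 is the first all-equal step.

Derivation:
t=0: [182, 69, 156, 183]  (not all equal)
t=1: [63, 70, 69, 63]  (not all equal)
t=2: [116, 131, 131, 116]  (not all equal)
t=3: [177, 174, 174, 177]  (not all equal)
t=4: [90, 90, 90, 90]  (all equal)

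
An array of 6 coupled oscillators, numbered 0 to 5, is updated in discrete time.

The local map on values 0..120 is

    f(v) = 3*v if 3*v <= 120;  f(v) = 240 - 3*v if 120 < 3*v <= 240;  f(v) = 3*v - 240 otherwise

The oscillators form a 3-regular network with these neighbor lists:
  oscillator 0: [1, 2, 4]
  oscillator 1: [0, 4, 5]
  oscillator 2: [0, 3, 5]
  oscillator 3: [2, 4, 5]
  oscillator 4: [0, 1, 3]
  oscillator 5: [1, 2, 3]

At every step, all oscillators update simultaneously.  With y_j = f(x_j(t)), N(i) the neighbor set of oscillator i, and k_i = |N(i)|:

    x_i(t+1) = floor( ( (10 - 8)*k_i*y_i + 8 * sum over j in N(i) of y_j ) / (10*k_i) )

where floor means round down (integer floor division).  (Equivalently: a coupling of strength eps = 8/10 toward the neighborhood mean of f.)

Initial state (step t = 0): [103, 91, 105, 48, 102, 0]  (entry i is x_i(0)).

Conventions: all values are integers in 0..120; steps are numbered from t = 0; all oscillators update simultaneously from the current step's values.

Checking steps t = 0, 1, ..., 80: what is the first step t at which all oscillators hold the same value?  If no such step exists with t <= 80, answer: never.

Answer: never
Key observation: The state at step 11 reappears at step 13 — the system is in a cycle of period 2 from step 11 on.  No step 0..13 is synchronized, and the cycle repeats forever, so no step up to 80 (or ever) has all oscillators equal.

Derivation:
t=0: [103, 91, 105, 48, 102, 0]  (not all equal)
t=1: [60, 42, 59, 56, 66, 54]  (not all equal)
t=2: [70, 70, 68, 63, 74, 82]  (not all equal)
t=3: [28, 20, 30, 26, 33, 32]  (not all equal)
t=4: [83, 86, 86, 91, 79, 80]  (not all equal)
t=5: [12, 6, 14, 12, 16, 18]  (not all equal)
t=6: [36, 40, 42, 45, 33, 36]  (not all equal)
t=7: [110, 108, 108, 106, 108, 112]  (not all equal)
t=8: [85, 88, 87, 86, 84, 84]  (not all equal)
t=9: [18, 15, 16, 15, 17, 19]  (not all equal)
t=10: [49, 52, 51, 50, 48, 48]  (not all equal)
t=11: [89, 92, 91, 92, 90, 88]  (not all equal)
t=12: [31, 28, 29, 30, 32, 32]  (not all equal)
t=13: [89, 92, 91, 92, 90, 88]  (not all equal)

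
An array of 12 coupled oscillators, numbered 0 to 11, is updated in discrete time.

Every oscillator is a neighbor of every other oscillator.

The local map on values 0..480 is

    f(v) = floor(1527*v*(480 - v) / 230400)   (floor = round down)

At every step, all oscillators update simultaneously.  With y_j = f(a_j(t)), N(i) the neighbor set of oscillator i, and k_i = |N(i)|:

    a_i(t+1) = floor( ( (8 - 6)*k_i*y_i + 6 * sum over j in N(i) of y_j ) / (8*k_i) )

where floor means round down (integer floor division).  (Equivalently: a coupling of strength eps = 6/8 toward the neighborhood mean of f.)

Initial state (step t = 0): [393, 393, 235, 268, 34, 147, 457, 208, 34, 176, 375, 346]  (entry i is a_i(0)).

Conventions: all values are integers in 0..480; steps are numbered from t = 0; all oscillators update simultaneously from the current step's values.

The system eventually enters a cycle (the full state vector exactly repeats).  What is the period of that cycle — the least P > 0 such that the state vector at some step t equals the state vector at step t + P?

Simulating step by step:
t=0: [393, 393, 235, 268, 34, 147, 457, 208, 34, 176, 375, 346]
t=1: [252, 252, 280, 279, 229, 270, 223, 279, 229, 275, 258, 266]
t=2: [377, 377, 375, 375, 377, 376, 376, 375, 377, 375, 376, 376]
t=3: [258, 258, 258, 258, 258, 258, 258, 258, 258, 258, 258, 258]
t=4: [379, 379, 379, 379, 379, 379, 379, 379, 379, 379, 379, 379]
t=5: [253, 253, 253, 253, 253, 253, 253, 253, 253, 253, 253, 253]
t=6: [380, 380, 380, 380, 380, 380, 380, 380, 380, 380, 380, 380]
t=7: [251, 251, 251, 251, 251, 251, 251, 251, 251, 251, 251, 251]
t=8: [380, 380, 380, 380, 380, 380, 380, 380, 380, 380, 380, 380]

Answer: 2
Key observation: The state at step 6, [380, 380, 380, 380, 380, 380, 380, 380, 380, 380, 380, 380], reappears at step 8 — and no state repeats earlier — so the cycle the system enters has period 2.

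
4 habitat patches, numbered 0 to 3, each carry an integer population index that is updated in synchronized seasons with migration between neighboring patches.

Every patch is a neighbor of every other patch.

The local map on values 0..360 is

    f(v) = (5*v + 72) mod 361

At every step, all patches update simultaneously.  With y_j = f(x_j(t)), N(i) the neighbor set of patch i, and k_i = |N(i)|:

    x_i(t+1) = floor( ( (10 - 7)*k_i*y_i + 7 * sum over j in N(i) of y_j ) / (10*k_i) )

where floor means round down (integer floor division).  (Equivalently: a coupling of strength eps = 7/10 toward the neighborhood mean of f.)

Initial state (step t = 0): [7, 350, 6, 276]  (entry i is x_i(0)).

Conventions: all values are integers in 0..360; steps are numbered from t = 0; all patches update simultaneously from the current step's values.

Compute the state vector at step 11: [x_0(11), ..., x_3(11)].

Simulating step by step:
t=0: [7, 350, 6, 276]
t=1: [61, 55, 61, 55]
t=2: [170, 192, 170, 192]
t=3: [251, 258, 251, 258]
t=4: [260, 262, 260, 262]
t=5: [293, 294, 293, 294]
t=6: [95, 95, 95, 95]
t=7: [186, 186, 186, 186]
t=8: [280, 280, 280, 280]
t=9: [28, 28, 28, 28]
t=10: [212, 212, 212, 212]
t=11: [49, 49, 49, 49]

Answer: [49, 49, 49, 49]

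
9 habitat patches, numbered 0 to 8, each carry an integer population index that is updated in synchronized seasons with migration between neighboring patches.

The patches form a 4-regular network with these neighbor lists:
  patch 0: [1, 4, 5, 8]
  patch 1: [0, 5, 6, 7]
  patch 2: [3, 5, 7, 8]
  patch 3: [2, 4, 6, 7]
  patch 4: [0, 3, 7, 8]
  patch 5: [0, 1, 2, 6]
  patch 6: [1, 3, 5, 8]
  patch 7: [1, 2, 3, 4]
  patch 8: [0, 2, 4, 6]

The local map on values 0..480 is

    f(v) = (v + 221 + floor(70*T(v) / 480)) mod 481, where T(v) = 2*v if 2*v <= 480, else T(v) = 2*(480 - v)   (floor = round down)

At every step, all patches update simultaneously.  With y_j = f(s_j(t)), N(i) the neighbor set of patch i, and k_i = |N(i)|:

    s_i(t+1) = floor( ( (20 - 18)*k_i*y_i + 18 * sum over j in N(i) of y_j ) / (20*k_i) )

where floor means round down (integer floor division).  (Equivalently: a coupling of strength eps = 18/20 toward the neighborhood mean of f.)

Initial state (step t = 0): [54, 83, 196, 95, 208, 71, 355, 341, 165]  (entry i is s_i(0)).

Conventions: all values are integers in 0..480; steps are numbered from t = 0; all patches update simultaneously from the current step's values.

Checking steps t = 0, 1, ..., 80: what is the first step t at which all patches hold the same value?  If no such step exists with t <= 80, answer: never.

Simulating step by step:
t=0: [54, 83, 196, 95, 208, 71, 355, 341, 165]  (not all equal)
t=1: [272, 224, 319, 199, 268, 306, 331, 271, 246]  (not all equal)
t=2: [63, 82, 167, 128, 158, 81, 159, 160, 86]  (not all equal)
t=3: [347, 365, 374, 424, 368, 367, 350, 396, 390]  (not all equal)
t=4: [141, 137, 157, 146, 153, 134, 150, 151, 136]  (not all equal)
t=5: [401, 405, 405, 416, 407, 407, 400, 412, 412]  (not all equal)
t=6: [167, 166, 170, 167, 169, 165, 169, 168, 165]  (not all equal)
t=7: [435, 436, 435, 438, 436, 437, 435, 437, 438]  (not all equal)
t=8: [188, 188, 189, 188, 189, 188, 189, 188, 188]  (not all equal)
t=9: [463, 463, 463, 464, 463, 463, 463, 463, 464]  (not all equal)
t=10: [207, 207, 207, 207, 207, 207, 207, 207, 207]  (all equal)

Answer: 10
Key observation: Synchronization is absorbing here: once all patches are equal they stay equal, and step 10 is the first all-equal step.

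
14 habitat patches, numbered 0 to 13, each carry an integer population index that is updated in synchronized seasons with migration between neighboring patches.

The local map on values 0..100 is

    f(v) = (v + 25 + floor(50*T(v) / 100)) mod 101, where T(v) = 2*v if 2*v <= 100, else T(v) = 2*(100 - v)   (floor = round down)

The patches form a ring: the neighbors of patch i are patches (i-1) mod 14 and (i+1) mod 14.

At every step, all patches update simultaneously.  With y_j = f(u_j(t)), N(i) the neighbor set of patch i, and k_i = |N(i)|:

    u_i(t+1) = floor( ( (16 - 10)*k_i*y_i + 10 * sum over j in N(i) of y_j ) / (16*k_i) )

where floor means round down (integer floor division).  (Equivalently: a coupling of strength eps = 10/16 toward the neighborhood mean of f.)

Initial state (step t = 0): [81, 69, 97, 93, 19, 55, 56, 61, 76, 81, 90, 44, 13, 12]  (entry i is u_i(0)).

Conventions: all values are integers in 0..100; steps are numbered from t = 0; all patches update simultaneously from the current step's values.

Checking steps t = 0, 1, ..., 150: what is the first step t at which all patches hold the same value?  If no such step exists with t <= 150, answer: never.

Answer: 16
Key observation: Synchronization is absorbing here: once all patches are equal they stay equal, and step 16 is the first all-equal step.

Derivation:
t=0: [81, 69, 97, 93, 19, 55, 56, 61, 76, 81, 90, 44, 13, 12]  (not all equal)
t=1: [31, 24, 24, 36, 38, 36, 24, 24, 24, 24, 20, 27, 38, 41]  (not all equal)
t=2: [57, 77, 80, 59, 60, 59, 80, 73, 73, 70, 71, 49, 26, 29]  (not all equal)
t=3: [42, 24, 24, 24, 24, 24, 24, 24, 24, 24, 23, 39, 61, 62]  (not all equal)
t=4: [33, 52, 73, 73, 73, 73, 73, 73, 73, 72, 50, 30, 17, 19]  (not all equal)
t=5: [61, 44, 24, 24, 24, 24, 24, 24, 24, 24, 43, 57, 68, 70]  (not all equal)
t=6: [20, 34, 53, 73, 73, 73, 73, 73, 73, 53, 34, 19, 24, 24]  (not all equal)
t=7: [76, 62, 45, 24, 24, 24, 24, 24, 24, 45, 62, 75, 69, 70]  (not all equal)
t=8: [24, 20, 35, 54, 73, 73, 73, 73, 54, 35, 20, 24, 24, 24]  (not all equal)
t=9: [70, 76, 63, 46, 24, 24, 24, 24, 46, 63, 76, 70, 73, 73]  (not all equal)
t=10: [24, 24, 21, 36, 55, 73, 73, 55, 36, 21, 24, 24, 24, 24]  (not all equal)
t=11: [73, 71, 78, 64, 46, 24, 24, 46, 64, 78, 71, 73, 73, 73]  (not all equal)
t=12: [24, 24, 24, 21, 36, 55, 55, 36, 21, 24, 24, 24, 24, 24]  (not all equal)
t=13: [73, 73, 71, 78, 64, 46, 46, 64, 78, 71, 73, 73, 73, 73]  (not all equal)
t=14: [24, 24, 24, 24, 21, 18, 18, 21, 24, 24, 24, 24, 24, 24]  (not all equal)
t=15: [73, 73, 73, 71, 67, 62, 62, 67, 71, 73, 73, 73, 73, 73]  (not all equal)
t=16: [24, 24, 24, 24, 24, 24, 24, 24, 24, 24, 24, 24, 24, 24]  (all equal)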